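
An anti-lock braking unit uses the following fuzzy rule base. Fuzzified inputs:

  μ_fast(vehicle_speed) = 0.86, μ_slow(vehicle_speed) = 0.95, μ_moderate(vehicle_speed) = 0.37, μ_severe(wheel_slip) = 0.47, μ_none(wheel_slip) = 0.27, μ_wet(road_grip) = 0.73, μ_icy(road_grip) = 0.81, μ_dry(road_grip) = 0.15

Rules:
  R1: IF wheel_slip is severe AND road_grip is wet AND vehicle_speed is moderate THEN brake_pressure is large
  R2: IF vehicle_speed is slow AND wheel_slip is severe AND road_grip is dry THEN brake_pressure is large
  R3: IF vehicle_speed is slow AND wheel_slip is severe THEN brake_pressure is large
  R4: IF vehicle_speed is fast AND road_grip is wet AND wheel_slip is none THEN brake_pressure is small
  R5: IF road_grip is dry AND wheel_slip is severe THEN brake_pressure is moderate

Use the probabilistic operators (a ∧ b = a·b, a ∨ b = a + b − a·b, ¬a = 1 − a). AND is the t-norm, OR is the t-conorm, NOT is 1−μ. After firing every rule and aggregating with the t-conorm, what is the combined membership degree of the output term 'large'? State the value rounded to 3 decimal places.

R1: severe=0.47, wet=0.73, moderate=0.37; AND[a·b] → w = 0.1269
R2: slow=0.95, severe=0.47, dry=0.15; AND[a·b] → w = 0.0670
R3: slow=0.95, severe=0.47; AND[a·b] → w = 0.4465
R4: fast=0.86, wet=0.73, none=0.27; AND[a·b] → w = 0.1695
R5: dry=0.15, severe=0.47; AND[a·b] → w = 0.0705
Rules with consequent 'large': {R1, R2, R3} → strengths 0.1269, 0.0670, 0.4465
Aggregate via t-conorm [a + b − a·b]: 0.5491

0.549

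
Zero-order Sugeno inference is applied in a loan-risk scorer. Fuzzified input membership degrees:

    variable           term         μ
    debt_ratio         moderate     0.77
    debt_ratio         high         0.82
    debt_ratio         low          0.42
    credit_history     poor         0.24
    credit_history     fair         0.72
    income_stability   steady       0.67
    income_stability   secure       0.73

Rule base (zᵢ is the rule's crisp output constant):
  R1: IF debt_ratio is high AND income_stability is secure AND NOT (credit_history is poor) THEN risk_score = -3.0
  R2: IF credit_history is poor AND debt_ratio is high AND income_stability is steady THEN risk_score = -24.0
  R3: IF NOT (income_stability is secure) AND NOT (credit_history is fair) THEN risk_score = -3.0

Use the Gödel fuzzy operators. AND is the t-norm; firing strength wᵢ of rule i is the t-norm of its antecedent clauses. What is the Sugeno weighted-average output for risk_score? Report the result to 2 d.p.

R1 (z=-3.0): high=0.82, secure=0.73, ¬poor=1−0.24=0.76; AND[min(a, b)] → w = 0.73
R2 (z=-24.0): poor=0.24, high=0.82, steady=0.67; AND[min(a, b)] → w = 0.24
R3 (z=-3.0): ¬secure=1−0.73=0.27, ¬fair=1−0.72=0.28; AND[min(a, b)] → w = 0.27
Weighted average = (0.73·-3.0 + 0.24·-24.0 + 0.27·-3.0) / (0.73 + 0.24 + 0.27)
  = -8.7600 / 1.2400 = -7.06

-7.06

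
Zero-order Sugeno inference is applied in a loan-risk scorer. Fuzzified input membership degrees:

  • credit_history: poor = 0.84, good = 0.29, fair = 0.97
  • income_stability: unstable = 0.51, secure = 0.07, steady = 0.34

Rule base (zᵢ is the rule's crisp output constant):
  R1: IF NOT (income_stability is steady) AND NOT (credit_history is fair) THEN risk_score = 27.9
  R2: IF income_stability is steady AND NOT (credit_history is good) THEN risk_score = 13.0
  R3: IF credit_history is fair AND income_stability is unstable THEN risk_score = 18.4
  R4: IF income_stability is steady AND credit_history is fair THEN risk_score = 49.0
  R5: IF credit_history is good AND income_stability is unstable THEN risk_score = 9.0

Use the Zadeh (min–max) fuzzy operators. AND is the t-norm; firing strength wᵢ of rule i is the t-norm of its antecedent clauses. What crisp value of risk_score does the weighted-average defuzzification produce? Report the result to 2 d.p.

R1 (z=27.9): ¬steady=1−0.34=0.66, ¬fair=1−0.97=0.03; AND[min(a, b)] → w = 0.03
R2 (z=13.0): steady=0.34, ¬good=1−0.29=0.71; AND[min(a, b)] → w = 0.34
R3 (z=18.4): fair=0.97, unstable=0.51; AND[min(a, b)] → w = 0.51
R4 (z=49.0): steady=0.34, fair=0.97; AND[min(a, b)] → w = 0.34
R5 (z=9.0): good=0.29, unstable=0.51; AND[min(a, b)] → w = 0.29
Weighted average = (0.03·27.9 + 0.34·13.0 + 0.51·18.4 + 0.34·49.0 + 0.29·9.0) / (0.03 + 0.34 + 0.51 + 0.34 + 0.29)
  = 33.9110 / 1.5100 = 22.46

22.46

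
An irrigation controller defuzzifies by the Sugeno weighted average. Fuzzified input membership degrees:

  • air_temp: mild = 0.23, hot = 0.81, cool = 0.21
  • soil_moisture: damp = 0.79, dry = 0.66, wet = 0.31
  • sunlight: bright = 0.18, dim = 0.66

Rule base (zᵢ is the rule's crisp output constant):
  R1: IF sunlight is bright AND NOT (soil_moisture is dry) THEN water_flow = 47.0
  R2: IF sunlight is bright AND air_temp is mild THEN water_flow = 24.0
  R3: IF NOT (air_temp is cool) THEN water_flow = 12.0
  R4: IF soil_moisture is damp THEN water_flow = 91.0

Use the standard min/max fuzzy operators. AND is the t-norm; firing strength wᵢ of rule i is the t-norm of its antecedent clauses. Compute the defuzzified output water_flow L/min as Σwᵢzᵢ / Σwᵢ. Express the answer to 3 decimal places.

48.531

R1 (z=47.0): bright=0.18, ¬dry=1−0.66=0.34; AND[min(a, b)] → w = 0.18
R2 (z=24.0): bright=0.18, mild=0.23; AND[min(a, b)] → w = 0.18
R3 (z=12.0): ¬cool=1−0.21=0.79 → w = 0.79
R4 (z=91.0): damp=0.79 → w = 0.79
Weighted average = (0.18·47.0 + 0.18·24.0 + 0.79·12.0 + 0.79·91.0) / (0.18 + 0.18 + 0.79 + 0.79)
  = 94.1500 / 1.9400 = 48.531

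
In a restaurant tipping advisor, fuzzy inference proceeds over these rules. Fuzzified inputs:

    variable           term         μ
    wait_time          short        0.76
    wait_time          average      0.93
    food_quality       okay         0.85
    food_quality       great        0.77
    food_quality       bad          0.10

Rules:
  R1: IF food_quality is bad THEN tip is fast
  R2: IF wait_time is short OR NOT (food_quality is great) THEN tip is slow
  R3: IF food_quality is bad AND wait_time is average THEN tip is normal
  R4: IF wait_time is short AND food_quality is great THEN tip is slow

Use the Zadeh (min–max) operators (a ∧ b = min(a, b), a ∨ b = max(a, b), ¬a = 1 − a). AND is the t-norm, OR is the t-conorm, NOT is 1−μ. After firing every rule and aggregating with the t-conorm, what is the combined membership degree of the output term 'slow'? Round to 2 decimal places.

0.76

R1: bad=0.10 → w = 0.10
R2: short=0.76, ¬great=1−0.77=0.23; OR[max(a, b)] → w = 0.76
R3: bad=0.10, average=0.93; AND[min(a, b)] → w = 0.10
R4: short=0.76, great=0.77; AND[min(a, b)] → w = 0.76
Rules with consequent 'slow': {R2, R4} → strengths 0.76, 0.76
Aggregate via t-conorm [max(a, b)]: 0.76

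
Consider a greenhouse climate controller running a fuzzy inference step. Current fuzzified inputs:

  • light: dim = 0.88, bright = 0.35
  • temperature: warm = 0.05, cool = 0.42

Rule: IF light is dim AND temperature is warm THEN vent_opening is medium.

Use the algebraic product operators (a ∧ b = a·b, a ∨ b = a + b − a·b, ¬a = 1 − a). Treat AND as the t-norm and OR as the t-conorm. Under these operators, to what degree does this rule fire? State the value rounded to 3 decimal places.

0.044

firing strength: dim=0.88, warm=0.05; AND[a·b] → w = 0.0440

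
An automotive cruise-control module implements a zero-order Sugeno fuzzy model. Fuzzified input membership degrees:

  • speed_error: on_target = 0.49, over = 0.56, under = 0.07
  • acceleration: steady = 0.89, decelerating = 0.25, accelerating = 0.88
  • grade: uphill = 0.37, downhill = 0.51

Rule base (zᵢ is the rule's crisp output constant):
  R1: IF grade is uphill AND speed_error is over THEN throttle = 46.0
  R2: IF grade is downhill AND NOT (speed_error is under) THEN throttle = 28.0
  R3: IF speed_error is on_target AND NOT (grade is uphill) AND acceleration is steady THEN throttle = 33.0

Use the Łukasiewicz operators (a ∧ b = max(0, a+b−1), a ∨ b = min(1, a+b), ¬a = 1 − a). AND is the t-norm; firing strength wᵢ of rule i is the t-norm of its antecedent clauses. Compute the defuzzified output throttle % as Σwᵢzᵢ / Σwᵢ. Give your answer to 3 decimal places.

R1 (z=46.0): uphill=0.37, over=0.56; AND[max(0, a+b−1)] → w = 0.00
R2 (z=28.0): downhill=0.51, ¬under=1−0.07=0.93; AND[max(0, a+b−1)] → w = 0.44
R3 (z=33.0): on_target=0.49, ¬uphill=1−0.37=0.63, steady=0.89; AND[max(0, a+b−1)] → w = 0.01
Weighted average = (0.00·46.0 + 0.44·28.0 + 0.01·33.0) / (0.00 + 0.44 + 0.01)
  = 12.6500 / 0.4500 = 28.111

28.111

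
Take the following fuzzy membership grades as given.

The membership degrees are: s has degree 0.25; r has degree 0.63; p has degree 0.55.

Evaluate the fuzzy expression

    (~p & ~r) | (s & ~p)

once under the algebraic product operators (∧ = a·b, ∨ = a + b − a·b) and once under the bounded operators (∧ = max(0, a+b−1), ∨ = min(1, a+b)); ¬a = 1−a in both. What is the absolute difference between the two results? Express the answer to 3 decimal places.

Under algebraic product:
  ~p = 1 − 0.5500 = 0.4500
  ~r = 1 − 0.6300 = 0.3700
  ~p & ~r = a·b on (0.4500, 0.3700) = 0.1665
  ~p = 1 − 0.5500 = 0.4500
  s & ~p = a·b on (0.2500, 0.4500) = 0.1125
  (~p & ~r) | (s & ~p) = a + b − a·b on (0.1665, 0.1125) = 0.2603
  → value = 0.2603
Under bounded:
  ~p = 1 − 0.55 = 0.45
  ~r = 1 − 0.63 = 0.37
  ~p & ~r = max(0, a+b−1) on (0.45, 0.37) = 0.00
  ~p = 1 − 0.55 = 0.45
  s & ~p = max(0, a+b−1) on (0.25, 0.45) = 0.00
  (~p & ~r) | (s & ~p) = min(1, a+b) on (0.00, 0.00) = 0.00
  → value = 0.0000
|0.2603 − 0.0000| = 0.260

0.260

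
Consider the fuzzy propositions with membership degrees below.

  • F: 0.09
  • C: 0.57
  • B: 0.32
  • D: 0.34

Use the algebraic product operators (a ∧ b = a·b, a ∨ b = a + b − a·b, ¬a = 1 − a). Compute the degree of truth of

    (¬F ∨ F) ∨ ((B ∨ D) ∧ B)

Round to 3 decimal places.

¬F = 1 − 0.0900 = 0.9100
¬F ∨ F = a + b − a·b on (0.9100, 0.0900) = 0.9181
B ∨ D = a + b − a·b on (0.3200, 0.3400) = 0.5512
(B ∨ D) ∧ B = a·b on (0.5512, 0.3200) = 0.1764
(¬F ∨ F) ∨ ((B ∨ D) ∧ B) = a + b − a·b on (0.9181, 0.1764) = 0.9325

0.933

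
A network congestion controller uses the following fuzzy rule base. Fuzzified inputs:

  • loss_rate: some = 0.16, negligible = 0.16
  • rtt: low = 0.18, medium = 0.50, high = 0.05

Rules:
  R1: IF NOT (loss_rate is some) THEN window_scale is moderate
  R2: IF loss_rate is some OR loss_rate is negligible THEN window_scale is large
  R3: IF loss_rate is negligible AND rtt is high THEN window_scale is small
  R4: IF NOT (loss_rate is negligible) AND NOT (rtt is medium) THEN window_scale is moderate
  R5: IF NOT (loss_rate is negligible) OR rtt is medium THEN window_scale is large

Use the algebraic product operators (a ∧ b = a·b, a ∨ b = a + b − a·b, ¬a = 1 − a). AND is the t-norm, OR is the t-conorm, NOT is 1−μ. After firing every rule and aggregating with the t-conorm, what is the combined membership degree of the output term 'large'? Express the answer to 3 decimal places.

0.944

R1: ¬some=1−0.16=0.84 → w = 0.8400
R2: some=0.16, negligible=0.16; OR[a + b − a·b] → w = 0.2944
R3: negligible=0.16, high=0.05; AND[a·b] → w = 0.0080
R4: ¬negligible=1−0.16=0.84, ¬medium=1−0.50=0.50; AND[a·b] → w = 0.4200
R5: ¬negligible=1−0.16=0.84, medium=0.50; OR[a + b − a·b] → w = 0.9200
Rules with consequent 'large': {R2, R5} → strengths 0.2944, 0.9200
Aggregate via t-conorm [a + b − a·b]: 0.9436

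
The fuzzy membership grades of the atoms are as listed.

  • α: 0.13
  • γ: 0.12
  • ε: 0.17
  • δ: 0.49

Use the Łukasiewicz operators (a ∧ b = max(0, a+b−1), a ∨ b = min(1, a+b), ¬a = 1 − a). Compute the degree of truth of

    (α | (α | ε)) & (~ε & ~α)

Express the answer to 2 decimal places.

α | ε = min(1, a+b) on (0.13, 0.17) = 0.30
α | (α | ε) = min(1, a+b) on (0.13, 0.30) = 0.43
~ε = 1 − 0.17 = 0.83
~α = 1 − 0.13 = 0.87
~ε & ~α = max(0, a+b−1) on (0.83, 0.87) = 0.70
(α | (α | ε)) & (~ε & ~α) = max(0, a+b−1) on (0.43, 0.70) = 0.13

0.13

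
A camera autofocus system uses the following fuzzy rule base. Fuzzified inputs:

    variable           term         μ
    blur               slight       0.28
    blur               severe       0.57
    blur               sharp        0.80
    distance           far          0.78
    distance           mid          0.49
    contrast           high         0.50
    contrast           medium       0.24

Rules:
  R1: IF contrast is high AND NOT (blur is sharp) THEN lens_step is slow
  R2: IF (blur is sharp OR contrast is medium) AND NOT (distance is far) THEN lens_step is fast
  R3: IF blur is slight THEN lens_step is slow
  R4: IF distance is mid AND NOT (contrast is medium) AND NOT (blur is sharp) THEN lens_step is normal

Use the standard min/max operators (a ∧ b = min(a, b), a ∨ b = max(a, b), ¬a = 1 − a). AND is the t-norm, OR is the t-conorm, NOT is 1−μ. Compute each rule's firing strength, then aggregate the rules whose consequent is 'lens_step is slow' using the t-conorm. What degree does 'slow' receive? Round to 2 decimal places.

0.28

R1: high=0.50, ¬sharp=1−0.80=0.20; AND[min(a, b)] → w = 0.20
R2: (sharp=0.80 OR medium=0.24) = 0.80; AND[min(a, b)] with ¬far=1−0.78=0.22 → w = 0.22
R3: slight=0.28 → w = 0.28
R4: mid=0.49, ¬medium=1−0.24=0.76, ¬sharp=1−0.80=0.20; AND[min(a, b)] → w = 0.20
Rules with consequent 'slow': {R1, R3} → strengths 0.20, 0.28
Aggregate via t-conorm [max(a, b)]: 0.28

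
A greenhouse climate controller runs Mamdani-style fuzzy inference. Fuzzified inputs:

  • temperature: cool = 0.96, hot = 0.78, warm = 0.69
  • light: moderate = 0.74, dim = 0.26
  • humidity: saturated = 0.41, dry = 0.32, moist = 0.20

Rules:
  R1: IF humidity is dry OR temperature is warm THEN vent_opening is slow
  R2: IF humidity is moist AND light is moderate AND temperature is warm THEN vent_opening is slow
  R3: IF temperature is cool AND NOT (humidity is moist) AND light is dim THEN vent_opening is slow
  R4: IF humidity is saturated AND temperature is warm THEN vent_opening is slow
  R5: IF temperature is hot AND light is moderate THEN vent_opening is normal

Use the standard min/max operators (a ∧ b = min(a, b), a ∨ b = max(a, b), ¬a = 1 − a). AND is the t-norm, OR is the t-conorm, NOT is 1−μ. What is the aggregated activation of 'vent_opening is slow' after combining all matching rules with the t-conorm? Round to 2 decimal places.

R1: dry=0.32, warm=0.69; OR[max(a, b)] → w = 0.69
R2: moist=0.20, moderate=0.74, warm=0.69; AND[min(a, b)] → w = 0.20
R3: cool=0.96, ¬moist=1−0.20=0.80, dim=0.26; AND[min(a, b)] → w = 0.26
R4: saturated=0.41, warm=0.69; AND[min(a, b)] → w = 0.41
R5: hot=0.78, moderate=0.74; AND[min(a, b)] → w = 0.74
Rules with consequent 'slow': {R1, R2, R3, R4} → strengths 0.69, 0.20, 0.26, 0.41
Aggregate via t-conorm [max(a, b)]: 0.69

0.69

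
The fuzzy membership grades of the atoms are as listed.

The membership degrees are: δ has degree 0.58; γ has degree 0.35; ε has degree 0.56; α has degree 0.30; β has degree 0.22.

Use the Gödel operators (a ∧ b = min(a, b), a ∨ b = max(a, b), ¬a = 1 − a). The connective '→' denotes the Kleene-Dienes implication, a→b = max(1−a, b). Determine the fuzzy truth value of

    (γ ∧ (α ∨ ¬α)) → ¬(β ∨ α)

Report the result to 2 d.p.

0.70

¬α = 1 − 0.30 = 0.70
α ∨ ¬α = max(a, b) on (0.30, 0.70) = 0.70
γ ∧ (α ∨ ¬α) = min(a, b) on (0.35, 0.70) = 0.35
β ∨ α = max(a, b) on (0.22, 0.30) = 0.30
¬(β ∨ α) = 1 − 0.30 = 0.70
(γ ∧ (α ∨ ¬α)) → ¬(β ∨ α)  [Kleene-Dienes: max(1−a, b)] with a=0.35, b=0.70 → 0.70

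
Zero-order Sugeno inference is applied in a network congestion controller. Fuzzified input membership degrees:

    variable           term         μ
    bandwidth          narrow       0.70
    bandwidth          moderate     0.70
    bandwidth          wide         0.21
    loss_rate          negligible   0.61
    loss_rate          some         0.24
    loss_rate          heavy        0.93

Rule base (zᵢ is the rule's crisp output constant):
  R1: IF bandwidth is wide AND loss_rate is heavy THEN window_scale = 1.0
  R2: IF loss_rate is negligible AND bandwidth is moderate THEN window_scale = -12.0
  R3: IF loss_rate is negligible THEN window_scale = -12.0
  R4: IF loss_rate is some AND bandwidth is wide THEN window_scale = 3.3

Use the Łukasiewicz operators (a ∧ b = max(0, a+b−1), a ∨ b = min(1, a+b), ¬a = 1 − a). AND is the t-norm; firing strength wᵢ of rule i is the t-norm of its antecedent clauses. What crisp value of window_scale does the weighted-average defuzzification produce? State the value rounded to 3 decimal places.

-10.283

R1 (z=1.0): wide=0.21, heavy=0.93; AND[max(0, a+b−1)] → w = 0.14
R2 (z=-12.0): negligible=0.61, moderate=0.70; AND[max(0, a+b−1)] → w = 0.31
R3 (z=-12.0): negligible=0.61 → w = 0.61
R4 (z=3.3): some=0.24, wide=0.21; AND[max(0, a+b−1)] → w = 0.00
Weighted average = (0.14·1.0 + 0.31·-12.0 + 0.61·-12.0 + 0.00·3.3) / (0.14 + 0.31 + 0.61 + 0.00)
  = -10.9000 / 1.0600 = -10.283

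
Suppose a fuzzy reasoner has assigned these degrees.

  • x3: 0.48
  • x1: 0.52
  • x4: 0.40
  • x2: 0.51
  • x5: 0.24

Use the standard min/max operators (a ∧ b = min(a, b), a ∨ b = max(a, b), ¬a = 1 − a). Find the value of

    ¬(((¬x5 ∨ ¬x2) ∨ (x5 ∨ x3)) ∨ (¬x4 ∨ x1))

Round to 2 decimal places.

¬x5 = 1 − 0.24 = 0.76
¬x2 = 1 − 0.51 = 0.49
¬x5 ∨ ¬x2 = max(a, b) on (0.76, 0.49) = 0.76
x5 ∨ x3 = max(a, b) on (0.24, 0.48) = 0.48
(¬x5 ∨ ¬x2) ∨ (x5 ∨ x3) = max(a, b) on (0.76, 0.48) = 0.76
¬x4 = 1 − 0.40 = 0.60
¬x4 ∨ x1 = max(a, b) on (0.60, 0.52) = 0.60
((¬x5 ∨ ¬x2) ∨ (x5 ∨ x3)) ∨ (¬x4 ∨ x1) = max(a, b) on (0.76, 0.60) = 0.76
¬(((¬x5 ∨ ¬x2) ∨ (x5 ∨ x3)) ∨ (¬x4 ∨ x1)) = 1 − 0.76 = 0.24

0.24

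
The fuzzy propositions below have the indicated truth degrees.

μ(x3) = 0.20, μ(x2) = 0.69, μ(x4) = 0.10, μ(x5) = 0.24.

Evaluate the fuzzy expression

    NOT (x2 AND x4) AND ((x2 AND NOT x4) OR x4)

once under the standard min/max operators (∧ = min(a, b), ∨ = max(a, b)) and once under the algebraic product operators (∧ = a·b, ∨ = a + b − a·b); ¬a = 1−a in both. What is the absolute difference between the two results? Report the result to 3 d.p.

0.077

Under standard min/max:
  x2 AND x4 = min(a, b) on (0.69, 0.10) = 0.10
  NOT (x2 AND x4) = 1 − 0.10 = 0.90
  NOT x4 = 1 − 0.10 = 0.90
  x2 AND NOT x4 = min(a, b) on (0.69, 0.90) = 0.69
  (x2 AND NOT x4) OR x4 = max(a, b) on (0.69, 0.10) = 0.69
  NOT (x2 AND x4) AND ((x2 AND NOT x4) OR x4) = min(a, b) on (0.90, 0.69) = 0.69
  → value = 0.6900
Under algebraic product:
  x2 AND x4 = a·b on (0.6900, 0.1000) = 0.0690
  NOT (x2 AND x4) = 1 − 0.0690 = 0.9310
  NOT x4 = 1 − 0.1000 = 0.9000
  x2 AND NOT x4 = a·b on (0.6900, 0.9000) = 0.6210
  (x2 AND NOT x4) OR x4 = a + b − a·b on (0.6210, 0.1000) = 0.6589
  NOT (x2 AND x4) AND ((x2 AND NOT x4) OR x4) = a·b on (0.9310, 0.6589) = 0.6134
  → value = 0.6134
|0.6900 − 0.6134| = 0.077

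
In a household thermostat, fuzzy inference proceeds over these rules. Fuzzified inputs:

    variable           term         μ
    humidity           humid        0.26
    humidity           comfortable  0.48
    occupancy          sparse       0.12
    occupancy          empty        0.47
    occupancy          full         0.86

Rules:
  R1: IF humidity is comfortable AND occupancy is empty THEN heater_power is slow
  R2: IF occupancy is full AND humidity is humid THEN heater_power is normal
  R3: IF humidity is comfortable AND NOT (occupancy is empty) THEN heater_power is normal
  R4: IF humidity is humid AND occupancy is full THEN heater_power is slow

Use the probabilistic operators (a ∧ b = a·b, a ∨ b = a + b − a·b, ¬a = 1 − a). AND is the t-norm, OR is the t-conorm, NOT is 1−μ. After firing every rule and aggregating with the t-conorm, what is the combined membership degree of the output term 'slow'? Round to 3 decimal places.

R1: comfortable=0.48, empty=0.47; AND[a·b] → w = 0.2256
R2: full=0.86, humid=0.26; AND[a·b] → w = 0.2236
R3: comfortable=0.48, ¬empty=1−0.47=0.53; AND[a·b] → w = 0.2544
R4: humid=0.26, full=0.86; AND[a·b] → w = 0.2236
Rules with consequent 'slow': {R1, R4} → strengths 0.2256, 0.2236
Aggregate via t-conorm [a + b − a·b]: 0.3988

0.399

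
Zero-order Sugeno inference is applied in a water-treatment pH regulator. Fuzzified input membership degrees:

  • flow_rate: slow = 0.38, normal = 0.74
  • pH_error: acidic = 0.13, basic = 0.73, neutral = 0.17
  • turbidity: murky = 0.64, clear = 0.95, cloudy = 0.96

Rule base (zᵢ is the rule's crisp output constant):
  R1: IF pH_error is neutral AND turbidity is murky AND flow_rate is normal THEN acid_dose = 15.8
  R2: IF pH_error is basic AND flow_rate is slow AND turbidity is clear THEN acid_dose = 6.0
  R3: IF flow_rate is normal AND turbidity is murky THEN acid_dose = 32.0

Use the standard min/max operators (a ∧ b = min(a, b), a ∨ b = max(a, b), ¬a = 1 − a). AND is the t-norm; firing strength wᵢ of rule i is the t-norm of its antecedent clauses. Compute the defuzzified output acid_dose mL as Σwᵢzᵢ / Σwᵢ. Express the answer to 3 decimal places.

R1 (z=15.8): neutral=0.17, murky=0.64, normal=0.74; AND[min(a, b)] → w = 0.17
R2 (z=6.0): basic=0.73, slow=0.38, clear=0.95; AND[min(a, b)] → w = 0.38
R3 (z=32.0): normal=0.74, murky=0.64; AND[min(a, b)] → w = 0.64
Weighted average = (0.17·15.8 + 0.38·6.0 + 0.64·32.0) / (0.17 + 0.38 + 0.64)
  = 25.4460 / 1.1900 = 21.383

21.383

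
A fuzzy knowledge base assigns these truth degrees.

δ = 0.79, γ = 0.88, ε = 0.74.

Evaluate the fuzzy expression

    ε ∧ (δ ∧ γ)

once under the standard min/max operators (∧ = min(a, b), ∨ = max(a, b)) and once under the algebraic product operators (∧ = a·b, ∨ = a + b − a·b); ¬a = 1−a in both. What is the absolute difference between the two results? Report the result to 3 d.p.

0.226

Under standard min/max:
  δ ∧ γ = min(a, b) on (0.79, 0.88) = 0.79
  ε ∧ (δ ∧ γ) = min(a, b) on (0.74, 0.79) = 0.74
  → value = 0.7400
Under algebraic product:
  δ ∧ γ = a·b on (0.7900, 0.8800) = 0.6952
  ε ∧ (δ ∧ γ) = a·b on (0.7400, 0.6952) = 0.5144
  → value = 0.5144
|0.7400 − 0.5144| = 0.226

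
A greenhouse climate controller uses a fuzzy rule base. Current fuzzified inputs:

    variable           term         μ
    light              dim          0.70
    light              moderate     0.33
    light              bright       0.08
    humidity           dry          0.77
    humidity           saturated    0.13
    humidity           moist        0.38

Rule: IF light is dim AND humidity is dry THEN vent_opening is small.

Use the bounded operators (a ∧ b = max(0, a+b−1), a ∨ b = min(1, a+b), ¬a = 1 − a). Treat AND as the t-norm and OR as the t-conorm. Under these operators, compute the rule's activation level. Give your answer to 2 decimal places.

0.47

firing strength: dim=0.70, dry=0.77; AND[max(0, a+b−1)] → w = 0.47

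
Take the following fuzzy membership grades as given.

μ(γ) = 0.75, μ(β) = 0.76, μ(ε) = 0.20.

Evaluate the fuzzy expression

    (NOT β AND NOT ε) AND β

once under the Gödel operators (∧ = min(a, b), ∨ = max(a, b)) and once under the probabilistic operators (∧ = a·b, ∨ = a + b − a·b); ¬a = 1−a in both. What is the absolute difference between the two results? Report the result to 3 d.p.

Under Gödel:
  NOT β = 1 − 0.76 = 0.24
  NOT ε = 1 − 0.20 = 0.80
  NOT β AND NOT ε = min(a, b) on (0.24, 0.80) = 0.24
  (NOT β AND NOT ε) AND β = min(a, b) on (0.24, 0.76) = 0.24
  → value = 0.2400
Under probabilistic:
  NOT β = 1 − 0.7600 = 0.2400
  NOT ε = 1 − 0.2000 = 0.8000
  NOT β AND NOT ε = a·b on (0.2400, 0.8000) = 0.1920
  (NOT β AND NOT ε) AND β = a·b on (0.1920, 0.7600) = 0.1459
  → value = 0.1459
|0.2400 − 0.1459| = 0.094

0.094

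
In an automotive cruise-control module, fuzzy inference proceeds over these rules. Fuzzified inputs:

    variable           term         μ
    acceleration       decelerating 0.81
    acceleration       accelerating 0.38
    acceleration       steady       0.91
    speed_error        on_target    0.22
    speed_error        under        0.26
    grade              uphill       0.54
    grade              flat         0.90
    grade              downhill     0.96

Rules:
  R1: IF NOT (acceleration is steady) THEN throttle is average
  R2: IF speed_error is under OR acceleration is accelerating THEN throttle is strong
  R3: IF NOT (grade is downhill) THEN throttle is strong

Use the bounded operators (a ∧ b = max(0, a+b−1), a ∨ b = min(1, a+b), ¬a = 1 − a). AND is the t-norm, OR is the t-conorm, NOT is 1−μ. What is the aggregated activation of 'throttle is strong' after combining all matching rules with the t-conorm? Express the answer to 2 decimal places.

R1: ¬steady=1−0.91=0.09 → w = 0.09
R2: under=0.26, accelerating=0.38; OR[min(1, a+b)] → w = 0.64
R3: ¬downhill=1−0.96=0.04 → w = 0.04
Rules with consequent 'strong': {R2, R3} → strengths 0.64, 0.04
Aggregate via t-conorm [min(1, a+b)]: 0.68

0.68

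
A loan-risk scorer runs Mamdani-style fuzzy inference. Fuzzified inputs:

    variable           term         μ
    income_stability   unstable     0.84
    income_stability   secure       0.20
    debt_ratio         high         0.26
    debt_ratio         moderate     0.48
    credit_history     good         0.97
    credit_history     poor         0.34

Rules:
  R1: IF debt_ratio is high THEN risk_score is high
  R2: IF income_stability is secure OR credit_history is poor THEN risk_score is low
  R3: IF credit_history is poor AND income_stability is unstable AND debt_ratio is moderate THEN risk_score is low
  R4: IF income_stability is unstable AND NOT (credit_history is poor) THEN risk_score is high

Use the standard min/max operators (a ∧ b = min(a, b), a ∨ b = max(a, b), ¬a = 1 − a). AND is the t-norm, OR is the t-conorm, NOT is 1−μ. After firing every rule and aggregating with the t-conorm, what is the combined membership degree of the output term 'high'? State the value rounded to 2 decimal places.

0.66

R1: high=0.26 → w = 0.26
R2: secure=0.20, poor=0.34; OR[max(a, b)] → w = 0.34
R3: poor=0.34, unstable=0.84, moderate=0.48; AND[min(a, b)] → w = 0.34
R4: unstable=0.84, ¬poor=1−0.34=0.66; AND[min(a, b)] → w = 0.66
Rules with consequent 'high': {R1, R4} → strengths 0.26, 0.66
Aggregate via t-conorm [max(a, b)]: 0.66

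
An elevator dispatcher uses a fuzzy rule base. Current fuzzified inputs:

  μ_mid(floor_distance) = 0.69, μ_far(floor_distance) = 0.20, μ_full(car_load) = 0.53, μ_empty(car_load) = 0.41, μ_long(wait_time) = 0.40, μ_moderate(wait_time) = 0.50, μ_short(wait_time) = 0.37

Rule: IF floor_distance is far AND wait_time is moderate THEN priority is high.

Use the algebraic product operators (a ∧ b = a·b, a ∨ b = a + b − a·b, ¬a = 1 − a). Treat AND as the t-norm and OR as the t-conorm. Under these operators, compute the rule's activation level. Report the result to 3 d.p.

0.100

firing strength: far=0.20, moderate=0.50; AND[a·b] → w = 0.1000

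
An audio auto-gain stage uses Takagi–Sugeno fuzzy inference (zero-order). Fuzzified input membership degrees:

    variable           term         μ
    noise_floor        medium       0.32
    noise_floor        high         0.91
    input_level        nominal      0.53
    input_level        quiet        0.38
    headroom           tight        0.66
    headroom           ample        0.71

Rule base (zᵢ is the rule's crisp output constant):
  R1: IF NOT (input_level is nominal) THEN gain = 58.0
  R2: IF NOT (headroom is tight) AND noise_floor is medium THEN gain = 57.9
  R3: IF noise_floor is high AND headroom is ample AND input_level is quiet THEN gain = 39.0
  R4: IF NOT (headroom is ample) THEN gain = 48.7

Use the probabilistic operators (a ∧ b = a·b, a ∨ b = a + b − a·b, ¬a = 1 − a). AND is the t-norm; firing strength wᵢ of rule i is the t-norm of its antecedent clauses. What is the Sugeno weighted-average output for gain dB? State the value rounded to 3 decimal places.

51.384

R1 (z=58.0): ¬nominal=1−0.53=0.47 → w = 0.4700
R2 (z=57.9): ¬tight=1−0.66=0.34, medium=0.32; AND[a·b] → w = 0.1088
R3 (z=39.0): high=0.91, ample=0.71, quiet=0.38; AND[a·b] → w = 0.2455
R4 (z=48.7): ¬ample=1−0.71=0.29 → w = 0.2900
Weighted average = (0.4700·58.0 + 0.1088·57.9 + 0.2455·39.0 + 0.2900·48.7) / (0.4700 + 0.1088 + 0.2455 + 0.2900)
  = 57.2577 / 1.1143 = 51.384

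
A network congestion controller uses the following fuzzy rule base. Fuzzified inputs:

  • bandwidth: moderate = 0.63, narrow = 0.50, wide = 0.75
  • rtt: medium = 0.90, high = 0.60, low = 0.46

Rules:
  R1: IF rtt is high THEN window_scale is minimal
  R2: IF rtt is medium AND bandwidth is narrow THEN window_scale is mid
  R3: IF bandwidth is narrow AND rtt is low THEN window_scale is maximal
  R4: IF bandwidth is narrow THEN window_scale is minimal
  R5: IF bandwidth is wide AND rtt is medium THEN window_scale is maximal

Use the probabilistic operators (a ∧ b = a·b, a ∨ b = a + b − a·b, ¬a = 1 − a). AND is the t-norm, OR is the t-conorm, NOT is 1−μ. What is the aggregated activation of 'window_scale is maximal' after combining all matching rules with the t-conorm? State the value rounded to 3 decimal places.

R1: high=0.60 → w = 0.6000
R2: medium=0.90, narrow=0.50; AND[a·b] → w = 0.4500
R3: narrow=0.50, low=0.46; AND[a·b] → w = 0.2300
R4: narrow=0.50 → w = 0.5000
R5: wide=0.75, medium=0.90; AND[a·b] → w = 0.6750
Rules with consequent 'maximal': {R3, R5} → strengths 0.2300, 0.6750
Aggregate via t-conorm [a + b − a·b]: 0.7498

0.750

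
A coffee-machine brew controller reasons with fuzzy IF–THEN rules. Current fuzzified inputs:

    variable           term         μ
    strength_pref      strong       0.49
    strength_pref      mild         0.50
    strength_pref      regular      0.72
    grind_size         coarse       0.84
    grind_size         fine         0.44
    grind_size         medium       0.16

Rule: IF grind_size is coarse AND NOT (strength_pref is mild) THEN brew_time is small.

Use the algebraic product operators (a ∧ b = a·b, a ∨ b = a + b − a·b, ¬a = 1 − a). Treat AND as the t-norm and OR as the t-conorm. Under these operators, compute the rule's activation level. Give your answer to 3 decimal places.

firing strength: coarse=0.84, ¬mild=1−0.50=0.50; AND[a·b] → w = 0.4200

0.420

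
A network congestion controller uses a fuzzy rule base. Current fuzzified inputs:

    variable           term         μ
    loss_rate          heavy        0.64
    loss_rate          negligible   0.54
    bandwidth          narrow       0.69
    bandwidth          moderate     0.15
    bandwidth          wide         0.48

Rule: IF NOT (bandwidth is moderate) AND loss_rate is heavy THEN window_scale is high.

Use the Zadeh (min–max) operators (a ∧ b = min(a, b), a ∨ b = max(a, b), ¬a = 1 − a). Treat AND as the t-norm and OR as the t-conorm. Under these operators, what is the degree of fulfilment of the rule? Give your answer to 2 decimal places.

0.64

firing strength: ¬moderate=1−0.15=0.85, heavy=0.64; AND[min(a, b)] → w = 0.64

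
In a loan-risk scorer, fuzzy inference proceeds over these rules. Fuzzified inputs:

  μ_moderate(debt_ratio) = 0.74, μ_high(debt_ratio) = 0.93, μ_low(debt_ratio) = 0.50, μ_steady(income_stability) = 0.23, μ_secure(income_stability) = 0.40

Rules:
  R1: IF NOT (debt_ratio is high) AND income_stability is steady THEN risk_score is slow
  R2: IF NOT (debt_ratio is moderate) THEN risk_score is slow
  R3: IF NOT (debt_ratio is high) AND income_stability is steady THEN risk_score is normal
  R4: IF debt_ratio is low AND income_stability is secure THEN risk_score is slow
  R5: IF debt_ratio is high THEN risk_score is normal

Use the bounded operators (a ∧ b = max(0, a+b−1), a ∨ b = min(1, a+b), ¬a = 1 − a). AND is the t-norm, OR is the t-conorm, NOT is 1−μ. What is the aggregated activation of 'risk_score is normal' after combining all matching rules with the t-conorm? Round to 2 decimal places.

R1: ¬high=1−0.93=0.07, steady=0.23; AND[max(0, a+b−1)] → w = 0.00
R2: ¬moderate=1−0.74=0.26 → w = 0.26
R3: ¬high=1−0.93=0.07, steady=0.23; AND[max(0, a+b−1)] → w = 0.00
R4: low=0.50, secure=0.40; AND[max(0, a+b−1)] → w = 0.00
R5: high=0.93 → w = 0.93
Rules with consequent 'normal': {R3, R5} → strengths 0.00, 0.93
Aggregate via t-conorm [min(1, a+b)]: 0.93

0.93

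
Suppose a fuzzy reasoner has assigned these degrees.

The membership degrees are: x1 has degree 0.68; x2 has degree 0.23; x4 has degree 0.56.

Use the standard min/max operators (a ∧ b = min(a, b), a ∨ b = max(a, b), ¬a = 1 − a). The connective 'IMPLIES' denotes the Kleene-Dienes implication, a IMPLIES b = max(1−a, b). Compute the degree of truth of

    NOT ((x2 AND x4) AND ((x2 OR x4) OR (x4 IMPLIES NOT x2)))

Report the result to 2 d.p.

0.77

x2 AND x4 = min(a, b) on (0.23, 0.56) = 0.23
x2 OR x4 = max(a, b) on (0.23, 0.56) = 0.56
NOT x2 = 1 − 0.23 = 0.77
x4 IMPLIES NOT x2  [Kleene-Dienes: max(1−a, b)] with a=0.56, b=0.77 → 0.77
(x2 OR x4) OR (x4 IMPLIES NOT x2) = max(a, b) on (0.56, 0.77) = 0.77
(x2 AND x4) AND ((x2 OR x4) OR (x4 IMPLIES NOT x2)) = min(a, b) on (0.23, 0.77) = 0.23
NOT ((x2 AND x4) AND ((x2 OR x4) OR (x4 IMPLIES NOT x2))) = 1 − 0.23 = 0.77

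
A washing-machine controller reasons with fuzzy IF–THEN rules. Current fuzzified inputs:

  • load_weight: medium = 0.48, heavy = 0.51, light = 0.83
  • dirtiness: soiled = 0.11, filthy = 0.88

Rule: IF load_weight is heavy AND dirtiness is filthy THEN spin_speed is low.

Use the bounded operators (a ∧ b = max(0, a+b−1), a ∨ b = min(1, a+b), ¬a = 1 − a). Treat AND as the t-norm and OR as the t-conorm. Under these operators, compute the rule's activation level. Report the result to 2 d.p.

0.39

firing strength: heavy=0.51, filthy=0.88; AND[max(0, a+b−1)] → w = 0.39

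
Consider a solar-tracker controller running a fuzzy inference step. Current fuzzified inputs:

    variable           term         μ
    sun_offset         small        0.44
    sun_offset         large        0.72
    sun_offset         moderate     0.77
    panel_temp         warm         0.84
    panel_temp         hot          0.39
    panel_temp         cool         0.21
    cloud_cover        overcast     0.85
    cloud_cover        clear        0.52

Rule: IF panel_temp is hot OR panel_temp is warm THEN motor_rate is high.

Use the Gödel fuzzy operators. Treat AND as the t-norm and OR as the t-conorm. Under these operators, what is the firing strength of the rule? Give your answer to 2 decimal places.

0.84

firing strength: hot=0.39, warm=0.84; OR[max(a, b)] → w = 0.84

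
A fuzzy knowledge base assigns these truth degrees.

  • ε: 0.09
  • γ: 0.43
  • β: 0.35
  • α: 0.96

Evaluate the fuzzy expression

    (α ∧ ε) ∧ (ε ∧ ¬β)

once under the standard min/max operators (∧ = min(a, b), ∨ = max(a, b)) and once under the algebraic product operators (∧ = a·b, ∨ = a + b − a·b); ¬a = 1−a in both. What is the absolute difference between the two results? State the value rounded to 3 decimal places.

Under standard min/max:
  α ∧ ε = min(a, b) on (0.96, 0.09) = 0.09
  ¬β = 1 − 0.35 = 0.65
  ε ∧ ¬β = min(a, b) on (0.09, 0.65) = 0.09
  (α ∧ ε) ∧ (ε ∧ ¬β) = min(a, b) on (0.09, 0.09) = 0.09
  → value = 0.0900
Under algebraic product:
  α ∧ ε = a·b on (0.9600, 0.0900) = 0.0864
  ¬β = 1 − 0.3500 = 0.6500
  ε ∧ ¬β = a·b on (0.0900, 0.6500) = 0.0585
  (α ∧ ε) ∧ (ε ∧ ¬β) = a·b on (0.0864, 0.0585) = 0.0051
  → value = 0.0051
|0.0900 − 0.0051| = 0.085

0.085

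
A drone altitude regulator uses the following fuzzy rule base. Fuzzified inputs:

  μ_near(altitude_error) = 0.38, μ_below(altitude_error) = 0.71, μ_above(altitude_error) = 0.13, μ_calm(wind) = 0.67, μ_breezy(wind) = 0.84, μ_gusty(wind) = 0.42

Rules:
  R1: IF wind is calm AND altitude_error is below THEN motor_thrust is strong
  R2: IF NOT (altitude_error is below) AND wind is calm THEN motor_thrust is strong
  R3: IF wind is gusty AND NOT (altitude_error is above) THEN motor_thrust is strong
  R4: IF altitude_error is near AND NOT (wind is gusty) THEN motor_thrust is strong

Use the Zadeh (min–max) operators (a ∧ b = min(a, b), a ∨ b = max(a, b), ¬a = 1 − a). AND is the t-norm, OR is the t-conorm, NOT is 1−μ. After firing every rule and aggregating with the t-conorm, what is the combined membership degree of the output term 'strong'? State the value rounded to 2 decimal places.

R1: calm=0.67, below=0.71; AND[min(a, b)] → w = 0.67
R2: ¬below=1−0.71=0.29, calm=0.67; AND[min(a, b)] → w = 0.29
R3: gusty=0.42, ¬above=1−0.13=0.87; AND[min(a, b)] → w = 0.42
R4: near=0.38, ¬gusty=1−0.42=0.58; AND[min(a, b)] → w = 0.38
Rules with consequent 'strong': {R1, R2, R3, R4} → strengths 0.67, 0.29, 0.42, 0.38
Aggregate via t-conorm [max(a, b)]: 0.67

0.67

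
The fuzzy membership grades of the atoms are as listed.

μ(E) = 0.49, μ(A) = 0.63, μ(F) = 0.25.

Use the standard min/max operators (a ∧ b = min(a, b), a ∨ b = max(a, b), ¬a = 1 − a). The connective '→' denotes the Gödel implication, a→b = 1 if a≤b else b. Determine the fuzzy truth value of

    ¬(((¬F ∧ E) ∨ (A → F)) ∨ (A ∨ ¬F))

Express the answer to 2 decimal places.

0.25

¬F = 1 − 0.25 = 0.75
¬F ∧ E = min(a, b) on (0.75, 0.49) = 0.49
A → F  [Gödel: 1 if a≤b else b] with a=0.63, b=0.25 → 0.25
(¬F ∧ E) ∨ (A → F) = max(a, b) on (0.49, 0.25) = 0.49
¬F = 1 − 0.25 = 0.75
A ∨ ¬F = max(a, b) on (0.63, 0.75) = 0.75
((¬F ∧ E) ∨ (A → F)) ∨ (A ∨ ¬F) = max(a, b) on (0.49, 0.75) = 0.75
¬(((¬F ∧ E) ∨ (A → F)) ∨ (A ∨ ¬F)) = 1 − 0.75 = 0.25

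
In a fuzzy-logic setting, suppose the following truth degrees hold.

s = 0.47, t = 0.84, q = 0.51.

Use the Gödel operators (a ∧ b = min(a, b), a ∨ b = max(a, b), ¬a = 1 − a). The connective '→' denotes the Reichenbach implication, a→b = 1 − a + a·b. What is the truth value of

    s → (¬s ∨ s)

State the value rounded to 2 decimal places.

¬s = 1 − 0.47 = 0.53
¬s ∨ s = max(a, b) on (0.53, 0.47) = 0.53
s → (¬s ∨ s)  [Reichenbach: 1 − a + a·b] with a=0.47, b=0.53 → 0.78

0.78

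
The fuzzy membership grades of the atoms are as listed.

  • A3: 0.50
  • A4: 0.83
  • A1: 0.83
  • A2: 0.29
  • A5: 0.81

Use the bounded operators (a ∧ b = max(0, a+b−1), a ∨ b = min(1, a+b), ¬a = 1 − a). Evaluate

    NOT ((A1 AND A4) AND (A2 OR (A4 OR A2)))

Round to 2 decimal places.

0.34

A1 AND A4 = max(0, a+b−1) on (0.83, 0.83) = 0.66
A4 OR A2 = min(1, a+b) on (0.83, 0.29) = 1.00
A2 OR (A4 OR A2) = min(1, a+b) on (0.29, 1.00) = 1.00
(A1 AND A4) AND (A2 OR (A4 OR A2)) = max(0, a+b−1) on (0.66, 1.00) = 0.66
NOT ((A1 AND A4) AND (A2 OR (A4 OR A2))) = 1 − 0.66 = 0.34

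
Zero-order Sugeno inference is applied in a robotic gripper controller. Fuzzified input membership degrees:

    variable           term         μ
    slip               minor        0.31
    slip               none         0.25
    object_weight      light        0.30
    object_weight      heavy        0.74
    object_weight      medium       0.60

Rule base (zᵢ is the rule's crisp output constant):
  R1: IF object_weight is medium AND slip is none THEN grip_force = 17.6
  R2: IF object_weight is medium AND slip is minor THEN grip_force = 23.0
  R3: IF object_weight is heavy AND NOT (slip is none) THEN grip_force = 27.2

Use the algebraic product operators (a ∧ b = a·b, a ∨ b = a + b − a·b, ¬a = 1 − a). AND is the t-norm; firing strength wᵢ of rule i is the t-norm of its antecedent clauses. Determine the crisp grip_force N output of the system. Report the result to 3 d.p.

R1 (z=17.6): medium=0.60, none=0.25; AND[a·b] → w = 0.1500
R2 (z=23.0): medium=0.60, minor=0.31; AND[a·b] → w = 0.1860
R3 (z=27.2): heavy=0.74, ¬none=1−0.25=0.75; AND[a·b] → w = 0.5550
Weighted average = (0.1500·17.6 + 0.1860·23.0 + 0.5550·27.2) / (0.1500 + 0.1860 + 0.5550)
  = 22.0140 / 0.8910 = 24.707

24.707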